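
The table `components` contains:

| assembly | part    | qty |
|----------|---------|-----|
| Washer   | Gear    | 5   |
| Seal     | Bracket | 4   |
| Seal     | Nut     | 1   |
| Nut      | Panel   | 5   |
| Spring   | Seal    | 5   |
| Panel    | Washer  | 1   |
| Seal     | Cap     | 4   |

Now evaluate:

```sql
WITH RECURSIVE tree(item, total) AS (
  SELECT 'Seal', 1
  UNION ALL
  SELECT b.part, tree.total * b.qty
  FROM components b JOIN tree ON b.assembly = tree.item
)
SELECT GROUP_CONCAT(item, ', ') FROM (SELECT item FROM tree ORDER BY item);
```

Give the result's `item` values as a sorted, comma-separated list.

Base: (Seal, total=1).
Iteration 1: components of {Seal} -> Bracket = 1*4 = 4, Cap = 1*4 = 4, Nut = 1*1 = 1.
Iteration 2: components of {Bracket,Cap,Nut} -> Panel = 1*5 = 5.
Iteration 3: components of {Panel} -> Washer = 5*1 = 5.
Iteration 4: components of {Washer} -> Gear = 5*5 = 25.
Iteration 5: no further components; recursion stops.

Bracket, Cap, Gear, Nut, Panel, Seal, Washer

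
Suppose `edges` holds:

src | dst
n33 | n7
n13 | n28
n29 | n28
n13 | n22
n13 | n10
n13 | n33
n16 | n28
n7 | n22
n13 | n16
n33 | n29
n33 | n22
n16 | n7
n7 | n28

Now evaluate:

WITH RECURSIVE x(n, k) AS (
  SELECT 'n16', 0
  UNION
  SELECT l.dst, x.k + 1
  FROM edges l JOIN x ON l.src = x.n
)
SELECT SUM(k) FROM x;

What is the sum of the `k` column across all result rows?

Base: (n16, k=0).
Iteration 1: edges from {n16} -> (n28, k=1), (n7, k=1).
Iteration 2: edges from {n28,n7} -> (n22, k=2), (n28, k=2).
Iteration 3: no outgoing edges from {n22,n28}; recursion stops.
SUM(k) = 0 + 1 + 1 + 2 + 2 = 6.

6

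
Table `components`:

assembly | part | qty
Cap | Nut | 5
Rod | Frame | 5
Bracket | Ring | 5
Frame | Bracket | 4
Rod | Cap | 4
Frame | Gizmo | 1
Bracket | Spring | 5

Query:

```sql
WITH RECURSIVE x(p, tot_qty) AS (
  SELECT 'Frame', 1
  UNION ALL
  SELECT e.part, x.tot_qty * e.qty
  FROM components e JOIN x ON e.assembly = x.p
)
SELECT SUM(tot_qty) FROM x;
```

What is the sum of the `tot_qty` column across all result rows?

Base: (Frame, tot_qty=1).
Iteration 1: components of {Frame} -> Bracket = 1*4 = 4, Gizmo = 1*1 = 1.
Iteration 2: components of {Bracket,Gizmo} -> Ring = 4*5 = 20, Spring = 4*5 = 20.
Iteration 3: no further components; recursion stops.
SUM(tot_qty) = 1 + 1 + 4 + 20 + 20 = 46.

46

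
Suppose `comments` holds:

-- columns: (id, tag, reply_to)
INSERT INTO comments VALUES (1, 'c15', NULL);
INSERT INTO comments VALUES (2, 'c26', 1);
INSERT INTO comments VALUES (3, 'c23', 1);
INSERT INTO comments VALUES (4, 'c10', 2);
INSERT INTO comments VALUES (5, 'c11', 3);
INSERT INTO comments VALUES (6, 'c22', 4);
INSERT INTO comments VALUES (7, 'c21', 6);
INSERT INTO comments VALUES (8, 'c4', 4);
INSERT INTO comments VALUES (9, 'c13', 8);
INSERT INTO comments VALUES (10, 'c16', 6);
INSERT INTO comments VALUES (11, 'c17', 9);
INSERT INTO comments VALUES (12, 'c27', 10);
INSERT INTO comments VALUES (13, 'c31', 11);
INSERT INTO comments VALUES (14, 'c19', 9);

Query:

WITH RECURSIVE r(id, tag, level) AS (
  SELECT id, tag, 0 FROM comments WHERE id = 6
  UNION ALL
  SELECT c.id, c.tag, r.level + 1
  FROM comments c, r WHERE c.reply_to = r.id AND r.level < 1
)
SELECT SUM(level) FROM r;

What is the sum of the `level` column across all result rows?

Base: id=6 (c22) at level 0.
Iteration 1: rows with reply_to in {6} -> c21 (id 7, level 1), c16 (id 10, level 1).
Iteration 2: level < 1 fails for all current rows; recursion stops.
SUM(level) = 0 + 1 + 1 = 2.

2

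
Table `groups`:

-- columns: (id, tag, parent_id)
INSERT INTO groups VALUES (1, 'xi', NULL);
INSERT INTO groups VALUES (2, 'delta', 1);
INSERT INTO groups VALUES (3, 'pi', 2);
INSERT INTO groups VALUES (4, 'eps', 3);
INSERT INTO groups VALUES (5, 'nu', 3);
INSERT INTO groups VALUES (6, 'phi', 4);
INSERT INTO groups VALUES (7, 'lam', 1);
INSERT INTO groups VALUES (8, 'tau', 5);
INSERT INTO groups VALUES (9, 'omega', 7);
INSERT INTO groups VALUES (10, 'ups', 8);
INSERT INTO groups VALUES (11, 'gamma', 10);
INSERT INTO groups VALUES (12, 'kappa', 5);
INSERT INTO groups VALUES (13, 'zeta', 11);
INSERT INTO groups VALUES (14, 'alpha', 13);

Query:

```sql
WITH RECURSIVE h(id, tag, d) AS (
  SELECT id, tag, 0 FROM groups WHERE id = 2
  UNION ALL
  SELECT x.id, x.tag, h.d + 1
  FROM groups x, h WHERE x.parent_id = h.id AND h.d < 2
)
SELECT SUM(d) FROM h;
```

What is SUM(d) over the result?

5

Base: id=2 (delta) at d 0.
Iteration 1: rows with parent_id in {2} -> pi (id 3, d 1).
Iteration 2: rows with parent_id in {3} -> eps (id 4, d 2), nu (id 5, d 2).
Iteration 3: d < 2 fails for all current rows; recursion stops.
SUM(d) = 0 + 1 + 2 + 2 = 5.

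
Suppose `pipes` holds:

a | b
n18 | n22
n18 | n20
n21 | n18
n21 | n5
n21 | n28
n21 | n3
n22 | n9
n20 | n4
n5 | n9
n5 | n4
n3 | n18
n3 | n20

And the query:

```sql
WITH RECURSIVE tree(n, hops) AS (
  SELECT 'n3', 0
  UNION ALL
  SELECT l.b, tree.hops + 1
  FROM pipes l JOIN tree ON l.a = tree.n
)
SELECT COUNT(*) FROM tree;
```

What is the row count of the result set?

Base: (n3, hops=0).
Iteration 1: edges from {n3} -> (n18, hops=1), (n20, hops=1).
Iteration 2: edges from {n18,n20} -> (n20, hops=2), (n22, hops=2), (n4, hops=2).
Iteration 3: edges from {n20,n22,n4} -> (n4, hops=3), (n9, hops=3).
Iteration 4: no outgoing edges from {n4,n9}; recursion stops.
Total rows emitted: 8.

8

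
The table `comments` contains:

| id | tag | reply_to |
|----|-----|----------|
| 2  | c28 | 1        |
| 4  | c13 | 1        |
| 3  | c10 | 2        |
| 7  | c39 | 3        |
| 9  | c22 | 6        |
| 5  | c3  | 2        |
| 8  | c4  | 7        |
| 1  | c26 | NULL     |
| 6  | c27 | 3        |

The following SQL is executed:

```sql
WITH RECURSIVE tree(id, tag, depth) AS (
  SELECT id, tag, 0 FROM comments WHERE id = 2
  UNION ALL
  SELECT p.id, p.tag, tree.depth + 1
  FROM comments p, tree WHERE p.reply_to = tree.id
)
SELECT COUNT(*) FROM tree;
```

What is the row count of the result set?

Base: id=2 (c28) at depth 0.
Iteration 1: rows with reply_to in {2} -> c10 (id 3, depth 1), c3 (id 5, depth 1).
Iteration 2: rows with reply_to in {3,5} -> c27 (id 6, depth 2), c39 (id 7, depth 2).
Iteration 3: rows with reply_to in {6,7} -> c4 (id 8, depth 3), c22 (id 9, depth 3).
Iteration 4: no rows with reply_to in {8,9}; recursion stops.
Total rows emitted: 7.

7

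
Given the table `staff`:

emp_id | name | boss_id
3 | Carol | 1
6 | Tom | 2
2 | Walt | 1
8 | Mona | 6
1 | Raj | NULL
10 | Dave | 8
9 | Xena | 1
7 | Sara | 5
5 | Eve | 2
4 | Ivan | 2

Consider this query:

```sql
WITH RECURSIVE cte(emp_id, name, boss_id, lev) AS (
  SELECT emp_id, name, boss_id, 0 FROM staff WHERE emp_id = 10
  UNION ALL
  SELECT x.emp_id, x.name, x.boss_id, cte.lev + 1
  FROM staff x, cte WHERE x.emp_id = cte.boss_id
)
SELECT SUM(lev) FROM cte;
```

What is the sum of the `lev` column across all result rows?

10

Base: emp_id=10 (Dave), boss_id=8, lev 0.
Iteration 1: join on emp_id=8 -> Mona (id 8, boss_id=6, lev 1).
Iteration 2: join on emp_id=6 -> Tom (id 6, boss_id=2, lev 2).
Iteration 3: join on emp_id=2 -> Walt (id 2, boss_id=1, lev 3).
Iteration 4: join on emp_id=1 -> Raj (id 1, boss_id=NULL, lev 4).
Iteration 5: boss_id is NULL; no match; recursion stops.
SUM(lev) = 0 + 1 + 2 + 3 + 4 = 10.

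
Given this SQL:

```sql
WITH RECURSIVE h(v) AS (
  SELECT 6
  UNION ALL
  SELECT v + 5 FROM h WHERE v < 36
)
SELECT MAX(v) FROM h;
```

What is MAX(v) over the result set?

36

Base: v=6.
Iteration 1: 6 < 36 holds -> v = 6 + 5 = 11.
Iteration 2: 11 < 36 holds -> v = 11 + 5 = 16.
Iteration 3: 16 < 36 holds -> v = 16 + 5 = 21.
Iteration 4: 21 < 36 holds -> v = 21 + 5 = 26.
Iteration 5: 26 < 36 holds -> v = 26 + 5 = 31.
Iteration 6: 31 < 36 holds -> v = 31 + 5 = 36.
Iteration 7: 36 < 36 fails; recursion stops.
v values: 6, 11, 16, 21, 26, 31, 36; the maximum is 36.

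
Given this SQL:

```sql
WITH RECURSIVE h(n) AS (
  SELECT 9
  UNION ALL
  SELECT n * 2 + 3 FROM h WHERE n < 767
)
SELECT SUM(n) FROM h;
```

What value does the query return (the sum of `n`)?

Base: n=9.
Iteration 1: 9 < 767 holds -> n = 9 * 2 + 3 = 21.
Iteration 2: 21 < 767 holds -> n = 21 * 2 + 3 = 45.
Iteration 3: 45 < 767 holds -> n = 45 * 2 + 3 = 93.
Iteration 4: 93 < 767 holds -> n = 93 * 2 + 3 = 189.
Iteration 5: 189 < 767 holds -> n = 189 * 2 + 3 = 381.
Iteration 6: 381 < 767 holds -> n = 381 * 2 + 3 = 765.
Iteration 7: 765 < 767 holds -> n = 765 * 2 + 3 = 1533.
Iteration 8: 1533 < 767 fails; recursion stops.
SUM(n) = 9 + 21 + 45 + 93 + 189 + 381 + 765 + 1533 = 3036.

3036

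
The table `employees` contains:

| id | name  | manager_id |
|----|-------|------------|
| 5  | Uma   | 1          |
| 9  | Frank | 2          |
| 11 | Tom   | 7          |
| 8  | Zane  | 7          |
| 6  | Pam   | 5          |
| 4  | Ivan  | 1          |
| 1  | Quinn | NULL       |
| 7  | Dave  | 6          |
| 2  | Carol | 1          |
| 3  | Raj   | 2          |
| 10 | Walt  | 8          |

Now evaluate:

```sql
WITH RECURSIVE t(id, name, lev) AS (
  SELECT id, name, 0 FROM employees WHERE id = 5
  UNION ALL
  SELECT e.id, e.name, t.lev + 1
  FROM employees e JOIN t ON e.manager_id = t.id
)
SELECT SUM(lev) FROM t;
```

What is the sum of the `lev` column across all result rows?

Base: id=5 (Uma) at lev 0.
Iteration 1: rows with manager_id in {5} -> Pam (id 6, lev 1).
Iteration 2: rows with manager_id in {6} -> Dave (id 7, lev 2).
Iteration 3: rows with manager_id in {7} -> Zane (id 8, lev 3), Tom (id 11, lev 3).
Iteration 4: rows with manager_id in {8,11} -> Walt (id 10, lev 4).
Iteration 5: no rows with manager_id in {10}; recursion stops.
SUM(lev) = 0 + 1 + 2 + 3 + 3 + 4 = 13.

13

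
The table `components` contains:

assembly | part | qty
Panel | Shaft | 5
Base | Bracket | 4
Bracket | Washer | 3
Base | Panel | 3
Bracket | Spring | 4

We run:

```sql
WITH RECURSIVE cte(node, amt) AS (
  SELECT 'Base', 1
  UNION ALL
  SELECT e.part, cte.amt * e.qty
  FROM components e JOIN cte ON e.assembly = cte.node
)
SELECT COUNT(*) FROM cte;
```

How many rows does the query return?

Base: (Base, amt=1).
Iteration 1: components of {Base} -> Bracket = 1*4 = 4, Panel = 1*3 = 3.
Iteration 2: components of {Bracket,Panel} -> Shaft = 3*5 = 15, Spring = 4*4 = 16, Washer = 4*3 = 12.
Iteration 3: no further components; recursion stops.
Total rows emitted: 6.

6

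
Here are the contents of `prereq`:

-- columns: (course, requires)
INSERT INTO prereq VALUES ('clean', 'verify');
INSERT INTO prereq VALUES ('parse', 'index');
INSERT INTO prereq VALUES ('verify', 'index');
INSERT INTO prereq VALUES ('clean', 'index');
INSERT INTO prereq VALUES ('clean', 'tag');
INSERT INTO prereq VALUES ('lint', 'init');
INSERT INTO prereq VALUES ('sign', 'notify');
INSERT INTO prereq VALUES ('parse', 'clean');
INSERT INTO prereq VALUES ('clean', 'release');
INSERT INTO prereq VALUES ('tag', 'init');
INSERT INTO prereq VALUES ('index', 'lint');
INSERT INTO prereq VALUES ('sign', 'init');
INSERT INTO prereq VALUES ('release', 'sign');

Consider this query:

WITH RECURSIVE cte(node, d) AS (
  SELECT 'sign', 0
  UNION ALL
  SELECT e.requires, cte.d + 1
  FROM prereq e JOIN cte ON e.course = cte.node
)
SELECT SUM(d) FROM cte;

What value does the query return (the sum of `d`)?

2

Base: (sign, d=0).
Iteration 1: edges from {sign} -> (init, d=1), (notify, d=1).
Iteration 2: no outgoing edges from {init,notify}; recursion stops.
SUM(d) = 0 + 1 + 1 = 2.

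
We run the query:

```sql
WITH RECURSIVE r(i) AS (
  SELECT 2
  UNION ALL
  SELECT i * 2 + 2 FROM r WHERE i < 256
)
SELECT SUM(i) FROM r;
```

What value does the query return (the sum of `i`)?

1004

Base: i=2.
Iteration 1: 2 < 256 holds -> i = 2 * 2 + 2 = 6.
Iteration 2: 6 < 256 holds -> i = 6 * 2 + 2 = 14.
Iteration 3: 14 < 256 holds -> i = 14 * 2 + 2 = 30.
Iteration 4: 30 < 256 holds -> i = 30 * 2 + 2 = 62.
Iteration 5: 62 < 256 holds -> i = 62 * 2 + 2 = 126.
Iteration 6: 126 < 256 holds -> i = 126 * 2 + 2 = 254.
Iteration 7: 254 < 256 holds -> i = 254 * 2 + 2 = 510.
Iteration 8: 510 < 256 fails; recursion stops.
SUM(i) = 2 + 6 + 14 + 30 + 62 + 126 + 254 + 510 = 1004.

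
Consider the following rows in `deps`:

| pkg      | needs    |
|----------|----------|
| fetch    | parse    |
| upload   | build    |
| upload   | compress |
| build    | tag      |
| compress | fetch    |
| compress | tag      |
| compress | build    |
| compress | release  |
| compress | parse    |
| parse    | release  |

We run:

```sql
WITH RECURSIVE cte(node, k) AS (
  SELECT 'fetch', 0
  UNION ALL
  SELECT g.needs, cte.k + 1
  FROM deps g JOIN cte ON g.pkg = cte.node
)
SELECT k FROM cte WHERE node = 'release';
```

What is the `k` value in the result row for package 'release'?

2

Base: (fetch, k=0).
Iteration 1: edges from {fetch} -> (parse, k=1).
Iteration 2: edges from {parse} -> (release, k=2).
Iteration 3: no outgoing edges from {release}; recursion stops.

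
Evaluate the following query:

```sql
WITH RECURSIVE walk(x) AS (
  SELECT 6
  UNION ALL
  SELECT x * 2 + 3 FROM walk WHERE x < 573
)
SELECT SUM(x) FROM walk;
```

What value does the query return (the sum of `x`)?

Base: x=6.
Iteration 1: 6 < 573 holds -> x = 6 * 2 + 3 = 15.
Iteration 2: 15 < 573 holds -> x = 15 * 2 + 3 = 33.
Iteration 3: 33 < 573 holds -> x = 33 * 2 + 3 = 69.
Iteration 4: 69 < 573 holds -> x = 69 * 2 + 3 = 141.
Iteration 5: 141 < 573 holds -> x = 141 * 2 + 3 = 285.
Iteration 6: 285 < 573 holds -> x = 285 * 2 + 3 = 573.
Iteration 7: 573 < 573 fails; recursion stops.
SUM(x) = 6 + 15 + 33 + 69 + 141 + 285 + 573 = 1122.

1122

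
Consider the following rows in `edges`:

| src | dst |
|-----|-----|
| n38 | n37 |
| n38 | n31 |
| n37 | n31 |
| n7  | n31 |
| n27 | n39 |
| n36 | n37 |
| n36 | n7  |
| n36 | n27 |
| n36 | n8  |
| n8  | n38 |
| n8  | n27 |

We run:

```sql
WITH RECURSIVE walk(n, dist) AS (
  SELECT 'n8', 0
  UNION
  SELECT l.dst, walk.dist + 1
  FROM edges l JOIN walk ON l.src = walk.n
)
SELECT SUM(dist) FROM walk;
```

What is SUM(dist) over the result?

11

Base: (n8, dist=0).
Iteration 1: edges from {n8} -> (n27, dist=1), (n38, dist=1).
Iteration 2: edges from {n27,n38} -> (n31, dist=2), (n37, dist=2), (n39, dist=2).
Iteration 3: edges from {n31,n37,n39} -> (n31, dist=3).
Iteration 4: no outgoing edges from {n31}; recursion stops.
SUM(dist) = 0 + 1 + 1 + 2 + 2 + 2 + 3 = 11.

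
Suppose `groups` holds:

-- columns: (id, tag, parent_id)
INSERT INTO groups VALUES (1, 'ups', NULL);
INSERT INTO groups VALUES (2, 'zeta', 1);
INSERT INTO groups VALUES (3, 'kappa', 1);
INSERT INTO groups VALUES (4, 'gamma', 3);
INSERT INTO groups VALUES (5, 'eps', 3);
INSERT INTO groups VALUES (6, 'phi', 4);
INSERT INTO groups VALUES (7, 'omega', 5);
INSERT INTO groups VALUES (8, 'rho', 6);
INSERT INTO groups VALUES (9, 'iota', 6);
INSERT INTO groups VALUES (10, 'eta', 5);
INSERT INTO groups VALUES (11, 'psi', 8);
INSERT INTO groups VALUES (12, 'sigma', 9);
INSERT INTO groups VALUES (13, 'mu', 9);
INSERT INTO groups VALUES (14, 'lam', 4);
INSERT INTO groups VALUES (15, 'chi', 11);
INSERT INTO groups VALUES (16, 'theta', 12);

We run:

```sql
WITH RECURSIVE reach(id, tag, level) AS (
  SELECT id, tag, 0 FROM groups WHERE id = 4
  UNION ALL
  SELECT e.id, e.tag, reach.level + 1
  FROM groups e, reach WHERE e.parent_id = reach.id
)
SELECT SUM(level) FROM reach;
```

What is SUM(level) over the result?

Base: id=4 (gamma) at level 0.
Iteration 1: rows with parent_id in {4} -> phi (id 6, level 1), lam (id 14, level 1).
Iteration 2: rows with parent_id in {6,14} -> rho (id 8, level 2), iota (id 9, level 2).
Iteration 3: rows with parent_id in {8,9} -> psi (id 11, level 3), sigma (id 12, level 3), mu (id 13, level 3).
Iteration 4: rows with parent_id in {11,12,13} -> chi (id 15, level 4), theta (id 16, level 4).
Iteration 5: no rows with parent_id in {15,16}; recursion stops.
SUM(level) = 0 + 1 + 1 + 2 + 2 + 3 + 3 + 3 + 4 + 4 = 23.

23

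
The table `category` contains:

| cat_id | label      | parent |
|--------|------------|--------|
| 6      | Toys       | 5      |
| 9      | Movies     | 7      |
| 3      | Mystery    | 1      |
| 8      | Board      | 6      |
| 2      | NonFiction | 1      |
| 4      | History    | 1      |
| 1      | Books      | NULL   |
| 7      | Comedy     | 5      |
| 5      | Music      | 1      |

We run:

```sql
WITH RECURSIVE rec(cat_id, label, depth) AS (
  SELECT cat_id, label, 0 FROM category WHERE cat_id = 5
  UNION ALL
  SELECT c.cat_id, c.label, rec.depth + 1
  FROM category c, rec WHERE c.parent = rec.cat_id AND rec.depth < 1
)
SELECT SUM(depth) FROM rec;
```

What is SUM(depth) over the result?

Base: cat_id=5 (Music) at depth 0.
Iteration 1: rows with parent in {5} -> Toys (id 6, depth 1), Comedy (id 7, depth 1).
Iteration 2: depth < 1 fails for all current rows; recursion stops.
SUM(depth) = 0 + 1 + 1 = 2.

2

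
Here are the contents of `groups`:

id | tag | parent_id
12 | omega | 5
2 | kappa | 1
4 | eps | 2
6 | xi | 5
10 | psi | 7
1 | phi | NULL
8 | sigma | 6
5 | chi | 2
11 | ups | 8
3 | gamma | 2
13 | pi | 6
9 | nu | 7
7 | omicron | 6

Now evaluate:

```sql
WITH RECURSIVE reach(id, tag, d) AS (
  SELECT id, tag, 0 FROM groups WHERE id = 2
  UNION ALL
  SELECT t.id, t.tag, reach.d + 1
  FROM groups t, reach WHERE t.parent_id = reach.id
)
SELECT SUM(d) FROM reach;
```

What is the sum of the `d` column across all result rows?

Base: id=2 (kappa) at d 0.
Iteration 1: rows with parent_id in {2} -> gamma (id 3, d 1), eps (id 4, d 1), chi (id 5, d 1).
Iteration 2: rows with parent_id in {3,4,5} -> xi (id 6, d 2), omega (id 12, d 2).
Iteration 3: rows with parent_id in {6,12} -> omicron (id 7, d 3), sigma (id 8, d 3), pi (id 13, d 3).
Iteration 4: rows with parent_id in {7,8,13} -> nu (id 9, d 4), psi (id 10, d 4), ups (id 11, d 4).
Iteration 5: no rows with parent_id in {9,10,11}; recursion stops.
SUM(d) = 0 + 1 + 1 + 1 + 2 + 2 + 3 + 3 + 3 + 4 + 4 + 4 = 28.

28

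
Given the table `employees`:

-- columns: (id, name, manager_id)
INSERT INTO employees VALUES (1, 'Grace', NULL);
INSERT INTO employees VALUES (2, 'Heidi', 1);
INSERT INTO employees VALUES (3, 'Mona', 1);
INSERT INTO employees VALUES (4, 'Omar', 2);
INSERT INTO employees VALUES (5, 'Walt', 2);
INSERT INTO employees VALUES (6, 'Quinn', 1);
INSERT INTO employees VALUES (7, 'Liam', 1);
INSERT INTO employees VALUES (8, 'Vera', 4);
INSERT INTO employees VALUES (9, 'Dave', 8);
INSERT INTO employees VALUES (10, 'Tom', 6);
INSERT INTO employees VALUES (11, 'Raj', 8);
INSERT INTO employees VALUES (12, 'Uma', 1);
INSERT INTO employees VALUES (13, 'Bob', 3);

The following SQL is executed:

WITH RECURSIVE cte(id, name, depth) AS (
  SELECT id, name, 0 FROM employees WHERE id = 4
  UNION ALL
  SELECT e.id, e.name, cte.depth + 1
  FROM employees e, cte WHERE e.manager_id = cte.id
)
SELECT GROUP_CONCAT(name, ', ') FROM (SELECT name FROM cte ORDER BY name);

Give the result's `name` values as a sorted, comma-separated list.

Base: id=4 (Omar) at depth 0.
Iteration 1: rows with manager_id in {4} -> Vera (id 8, depth 1).
Iteration 2: rows with manager_id in {8} -> Dave (id 9, depth 2), Raj (id 11, depth 2).
Iteration 3: no rows with manager_id in {9,11}; recursion stops.

Dave, Omar, Raj, Vera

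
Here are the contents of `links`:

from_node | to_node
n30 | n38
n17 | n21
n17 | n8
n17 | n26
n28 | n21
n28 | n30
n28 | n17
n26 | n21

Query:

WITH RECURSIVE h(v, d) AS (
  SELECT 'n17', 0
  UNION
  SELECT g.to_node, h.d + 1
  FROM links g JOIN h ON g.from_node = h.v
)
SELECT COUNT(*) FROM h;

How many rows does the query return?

5

Base: (n17, d=0).
Iteration 1: edges from {n17} -> (n21, d=1), (n26, d=1), (n8, d=1).
Iteration 2: edges from {n21,n26,n8} -> (n21, d=2).
Iteration 3: no outgoing edges from {n21}; recursion stops.
Total rows emitted: 5.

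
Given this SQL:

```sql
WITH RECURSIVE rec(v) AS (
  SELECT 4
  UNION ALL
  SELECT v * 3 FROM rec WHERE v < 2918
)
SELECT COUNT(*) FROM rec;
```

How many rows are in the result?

Base: v=4.
Iteration 1: 4 < 2918 holds -> v = 4 * 3 = 12.
Iteration 2: 12 < 2918 holds -> v = 12 * 3 = 36.
Iteration 3: 36 < 2918 holds -> v = 36 * 3 = 108.
Iteration 4: 108 < 2918 holds -> v = 108 * 3 = 324.
Iteration 5: 324 < 2918 holds -> v = 324 * 3 = 972.
Iteration 6: 972 < 2918 holds -> v = 972 * 3 = 2916.
Iteration 7: 2916 < 2918 holds -> v = 2916 * 3 = 8748.
Iteration 8: 8748 < 2918 fails; recursion stops.
Total rows emitted: 8.

8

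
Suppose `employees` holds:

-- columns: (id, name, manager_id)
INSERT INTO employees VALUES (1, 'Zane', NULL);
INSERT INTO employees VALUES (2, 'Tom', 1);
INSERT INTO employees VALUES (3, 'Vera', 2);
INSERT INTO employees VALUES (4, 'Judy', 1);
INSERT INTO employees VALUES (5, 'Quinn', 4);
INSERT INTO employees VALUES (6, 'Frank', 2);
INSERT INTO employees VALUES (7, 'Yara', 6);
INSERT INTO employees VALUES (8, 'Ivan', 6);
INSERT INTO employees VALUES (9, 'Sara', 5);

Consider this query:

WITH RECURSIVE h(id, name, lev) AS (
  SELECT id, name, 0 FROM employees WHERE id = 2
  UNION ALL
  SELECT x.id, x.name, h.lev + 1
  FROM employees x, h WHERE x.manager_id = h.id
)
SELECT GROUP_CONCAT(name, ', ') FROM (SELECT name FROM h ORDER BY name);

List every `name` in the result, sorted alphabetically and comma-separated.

Base: id=2 (Tom) at lev 0.
Iteration 1: rows with manager_id in {2} -> Vera (id 3, lev 1), Frank (id 6, lev 1).
Iteration 2: rows with manager_id in {3,6} -> Yara (id 7, lev 2), Ivan (id 8, lev 2).
Iteration 3: no rows with manager_id in {7,8}; recursion stops.

Frank, Ivan, Tom, Vera, Yara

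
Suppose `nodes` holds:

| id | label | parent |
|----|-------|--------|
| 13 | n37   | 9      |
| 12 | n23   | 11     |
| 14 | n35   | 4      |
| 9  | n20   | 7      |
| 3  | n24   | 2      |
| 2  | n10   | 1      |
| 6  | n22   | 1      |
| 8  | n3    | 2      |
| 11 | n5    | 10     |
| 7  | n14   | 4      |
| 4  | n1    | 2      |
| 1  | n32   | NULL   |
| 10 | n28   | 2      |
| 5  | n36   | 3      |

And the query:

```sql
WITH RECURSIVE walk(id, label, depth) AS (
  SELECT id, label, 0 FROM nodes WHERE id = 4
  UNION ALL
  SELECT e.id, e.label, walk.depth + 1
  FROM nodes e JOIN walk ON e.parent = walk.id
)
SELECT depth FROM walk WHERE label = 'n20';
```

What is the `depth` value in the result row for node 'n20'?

2

Base: id=4 (n1) at depth 0.
Iteration 1: rows with parent in {4} -> n14 (id 7, depth 1), n35 (id 14, depth 1).
Iteration 2: rows with parent in {7,14} -> n20 (id 9, depth 2).
Iteration 3: rows with parent in {9} -> n37 (id 13, depth 3).
Iteration 4: no rows with parent in {13}; recursion stops.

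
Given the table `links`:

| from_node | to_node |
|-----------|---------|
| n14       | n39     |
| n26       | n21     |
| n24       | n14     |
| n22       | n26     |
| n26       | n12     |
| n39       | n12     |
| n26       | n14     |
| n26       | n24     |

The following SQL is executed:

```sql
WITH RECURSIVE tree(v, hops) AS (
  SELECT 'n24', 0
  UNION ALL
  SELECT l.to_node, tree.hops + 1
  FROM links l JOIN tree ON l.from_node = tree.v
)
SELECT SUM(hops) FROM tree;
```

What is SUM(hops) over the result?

Base: (n24, hops=0).
Iteration 1: edges from {n24} -> (n14, hops=1).
Iteration 2: edges from {n14} -> (n39, hops=2).
Iteration 3: edges from {n39} -> (n12, hops=3).
Iteration 4: no outgoing edges from {n12}; recursion stops.
SUM(hops) = 0 + 1 + 2 + 3 = 6.

6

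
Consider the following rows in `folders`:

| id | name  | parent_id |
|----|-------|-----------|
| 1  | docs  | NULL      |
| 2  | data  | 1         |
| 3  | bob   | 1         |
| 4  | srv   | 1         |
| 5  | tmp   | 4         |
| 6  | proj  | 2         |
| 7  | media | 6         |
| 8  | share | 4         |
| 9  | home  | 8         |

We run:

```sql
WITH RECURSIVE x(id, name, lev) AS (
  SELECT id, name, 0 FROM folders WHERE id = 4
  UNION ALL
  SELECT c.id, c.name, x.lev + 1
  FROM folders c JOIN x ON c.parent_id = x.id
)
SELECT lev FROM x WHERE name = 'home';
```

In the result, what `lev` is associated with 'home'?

2

Base: id=4 (srv) at lev 0.
Iteration 1: rows with parent_id in {4} -> tmp (id 5, lev 1), share (id 8, lev 1).
Iteration 2: rows with parent_id in {5,8} -> home (id 9, lev 2).
Iteration 3: no rows with parent_id in {9}; recursion stops.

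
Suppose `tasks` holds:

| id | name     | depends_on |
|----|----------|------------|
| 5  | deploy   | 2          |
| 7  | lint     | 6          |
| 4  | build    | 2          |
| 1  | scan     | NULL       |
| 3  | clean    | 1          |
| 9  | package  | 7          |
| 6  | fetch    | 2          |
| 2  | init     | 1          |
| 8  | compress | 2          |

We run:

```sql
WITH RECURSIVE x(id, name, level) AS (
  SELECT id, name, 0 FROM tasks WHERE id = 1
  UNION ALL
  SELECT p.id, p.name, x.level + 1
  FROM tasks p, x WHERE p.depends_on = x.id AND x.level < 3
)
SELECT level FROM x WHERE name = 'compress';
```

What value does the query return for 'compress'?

Base: id=1 (scan) at level 0.
Iteration 1: rows with depends_on in {1} -> init (id 2, level 1), clean (id 3, level 1).
Iteration 2: rows with depends_on in {2,3} -> build (id 4, level 2), deploy (id 5, level 2), fetch (id 6, level 2), compress (id 8, level 2).
Iteration 3: rows with depends_on in {4,5,6,8} -> lint (id 7, level 3).
Iteration 4: level < 3 fails for all current rows; recursion stops.

2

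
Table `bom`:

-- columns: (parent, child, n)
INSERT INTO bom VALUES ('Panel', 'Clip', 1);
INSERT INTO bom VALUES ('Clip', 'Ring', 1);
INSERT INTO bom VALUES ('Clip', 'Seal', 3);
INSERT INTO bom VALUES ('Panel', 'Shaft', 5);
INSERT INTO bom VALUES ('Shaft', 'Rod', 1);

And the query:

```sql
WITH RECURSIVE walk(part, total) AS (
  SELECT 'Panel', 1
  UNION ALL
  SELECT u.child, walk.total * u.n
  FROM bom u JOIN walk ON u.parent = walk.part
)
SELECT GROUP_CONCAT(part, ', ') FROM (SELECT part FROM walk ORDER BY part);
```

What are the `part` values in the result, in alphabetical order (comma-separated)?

Base: (Panel, total=1).
Iteration 1: components of {Panel} -> Clip = 1*1 = 1, Shaft = 1*5 = 5.
Iteration 2: components of {Clip,Shaft} -> Ring = 1*1 = 1, Rod = 5*1 = 5, Seal = 1*3 = 3.
Iteration 3: no further components; recursion stops.

Clip, Panel, Ring, Rod, Seal, Shaft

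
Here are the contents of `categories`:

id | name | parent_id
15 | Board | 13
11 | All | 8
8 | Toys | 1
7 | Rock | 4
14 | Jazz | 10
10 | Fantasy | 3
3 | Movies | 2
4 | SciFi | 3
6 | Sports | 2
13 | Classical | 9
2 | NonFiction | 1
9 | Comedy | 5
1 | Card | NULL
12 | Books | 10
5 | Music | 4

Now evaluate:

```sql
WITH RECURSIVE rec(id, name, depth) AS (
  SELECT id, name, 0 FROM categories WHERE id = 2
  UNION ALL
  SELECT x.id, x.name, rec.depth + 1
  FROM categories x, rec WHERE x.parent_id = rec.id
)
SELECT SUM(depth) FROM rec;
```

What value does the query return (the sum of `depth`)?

33

Base: id=2 (NonFiction) at depth 0.
Iteration 1: rows with parent_id in {2} -> Movies (id 3, depth 1), Sports (id 6, depth 1).
Iteration 2: rows with parent_id in {3,6} -> SciFi (id 4, depth 2), Fantasy (id 10, depth 2).
Iteration 3: rows with parent_id in {4,10} -> Music (id 5, depth 3), Rock (id 7, depth 3), Books (id 12, depth 3), Jazz (id 14, depth 3).
Iteration 4: rows with parent_id in {5,7,12,14} -> Comedy (id 9, depth 4).
Iteration 5: rows with parent_id in {9} -> Classical (id 13, depth 5).
Iteration 6: rows with parent_id in {13} -> Board (id 15, depth 6).
Iteration 7: no rows with parent_id in {15}; recursion stops.
SUM(depth) = 0 + 1 + 1 + 2 + 2 + 3 + 3 + 3 + 3 + 4 + 5 + 6 = 33.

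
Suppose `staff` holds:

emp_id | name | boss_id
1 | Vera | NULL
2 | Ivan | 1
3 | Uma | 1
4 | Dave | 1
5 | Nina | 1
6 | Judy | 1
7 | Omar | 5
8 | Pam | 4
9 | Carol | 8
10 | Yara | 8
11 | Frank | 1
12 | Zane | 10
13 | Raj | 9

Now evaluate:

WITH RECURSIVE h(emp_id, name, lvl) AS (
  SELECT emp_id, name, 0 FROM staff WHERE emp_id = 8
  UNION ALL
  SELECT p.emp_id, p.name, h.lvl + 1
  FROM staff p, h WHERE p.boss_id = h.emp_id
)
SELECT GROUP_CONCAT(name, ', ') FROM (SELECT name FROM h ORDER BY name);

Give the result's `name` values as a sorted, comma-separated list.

Carol, Pam, Raj, Yara, Zane

Base: emp_id=8 (Pam) at lvl 0.
Iteration 1: rows with boss_id in {8} -> Carol (id 9, lvl 1), Yara (id 10, lvl 1).
Iteration 2: rows with boss_id in {9,10} -> Zane (id 12, lvl 2), Raj (id 13, lvl 2).
Iteration 3: no rows with boss_id in {12,13}; recursion stops.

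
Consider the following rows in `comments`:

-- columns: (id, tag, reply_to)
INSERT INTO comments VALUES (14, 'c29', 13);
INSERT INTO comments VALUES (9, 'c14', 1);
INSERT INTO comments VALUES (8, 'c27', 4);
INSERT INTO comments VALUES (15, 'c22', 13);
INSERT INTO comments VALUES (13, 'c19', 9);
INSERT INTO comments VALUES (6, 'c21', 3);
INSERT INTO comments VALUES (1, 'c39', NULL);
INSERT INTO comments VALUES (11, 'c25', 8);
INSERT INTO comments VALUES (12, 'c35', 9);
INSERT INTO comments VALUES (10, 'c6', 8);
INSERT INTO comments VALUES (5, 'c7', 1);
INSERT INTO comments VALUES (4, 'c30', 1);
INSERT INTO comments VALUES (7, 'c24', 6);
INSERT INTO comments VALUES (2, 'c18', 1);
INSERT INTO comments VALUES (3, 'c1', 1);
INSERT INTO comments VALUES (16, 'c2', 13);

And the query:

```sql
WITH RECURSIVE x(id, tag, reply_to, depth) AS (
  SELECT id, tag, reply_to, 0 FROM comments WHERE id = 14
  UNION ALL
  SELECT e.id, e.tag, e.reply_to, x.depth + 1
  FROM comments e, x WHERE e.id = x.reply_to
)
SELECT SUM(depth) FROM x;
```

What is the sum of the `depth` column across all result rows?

Base: id=14 (c29), reply_to=13, depth 0.
Iteration 1: join on id=13 -> c19 (id 13, reply_to=9, depth 1).
Iteration 2: join on id=9 -> c14 (id 9, reply_to=1, depth 2).
Iteration 3: join on id=1 -> c39 (id 1, reply_to=NULL, depth 3).
Iteration 4: reply_to is NULL; no match; recursion stops.
SUM(depth) = 0 + 1 + 2 + 3 = 6.

6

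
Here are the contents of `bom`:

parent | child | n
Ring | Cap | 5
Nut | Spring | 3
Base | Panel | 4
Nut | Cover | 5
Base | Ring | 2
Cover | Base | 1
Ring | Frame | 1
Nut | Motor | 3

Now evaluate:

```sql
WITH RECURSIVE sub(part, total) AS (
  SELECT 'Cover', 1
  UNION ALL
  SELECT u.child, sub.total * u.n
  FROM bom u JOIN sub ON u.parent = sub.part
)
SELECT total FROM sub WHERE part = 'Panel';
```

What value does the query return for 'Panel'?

Base: (Cover, total=1).
Iteration 1: components of {Cover} -> Base = 1*1 = 1.
Iteration 2: components of {Base} -> Panel = 1*4 = 4, Ring = 1*2 = 2.
Iteration 3: components of {Panel,Ring} -> Cap = 2*5 = 10, Frame = 2*1 = 2.
Iteration 4: no further components; recursion stops.

4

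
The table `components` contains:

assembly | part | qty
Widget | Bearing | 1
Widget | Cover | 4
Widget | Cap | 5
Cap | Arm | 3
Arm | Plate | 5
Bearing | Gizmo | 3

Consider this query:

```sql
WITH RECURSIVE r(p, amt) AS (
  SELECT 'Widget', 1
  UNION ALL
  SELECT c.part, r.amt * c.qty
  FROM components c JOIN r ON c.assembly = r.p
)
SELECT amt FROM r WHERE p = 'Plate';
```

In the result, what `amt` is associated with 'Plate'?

Base: (Widget, amt=1).
Iteration 1: components of {Widget} -> Bearing = 1*1 = 1, Cap = 1*5 = 5, Cover = 1*4 = 4.
Iteration 2: components of {Bearing,Cap,Cover} -> Arm = 5*3 = 15, Gizmo = 1*3 = 3.
Iteration 3: components of {Arm,Gizmo} -> Plate = 15*5 = 75.
Iteration 4: no further components; recursion stops.

75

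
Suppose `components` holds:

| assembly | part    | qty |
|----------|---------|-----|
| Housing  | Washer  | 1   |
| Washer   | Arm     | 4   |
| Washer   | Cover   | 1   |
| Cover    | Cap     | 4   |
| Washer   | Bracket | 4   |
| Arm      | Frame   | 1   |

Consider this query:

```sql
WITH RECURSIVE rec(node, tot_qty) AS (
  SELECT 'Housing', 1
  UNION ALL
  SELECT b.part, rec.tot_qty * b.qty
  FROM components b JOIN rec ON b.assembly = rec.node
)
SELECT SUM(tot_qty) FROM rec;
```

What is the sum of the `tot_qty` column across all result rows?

Base: (Housing, tot_qty=1).
Iteration 1: components of {Housing} -> Washer = 1*1 = 1.
Iteration 2: components of {Washer} -> Arm = 1*4 = 4, Bracket = 1*4 = 4, Cover = 1*1 = 1.
Iteration 3: components of {Arm,Bracket,Cover} -> Cap = 1*4 = 4, Frame = 4*1 = 4.
Iteration 4: no further components; recursion stops.
SUM(tot_qty) = 1 + 1 + 4 + 1 + 4 + 4 + 4 = 19.

19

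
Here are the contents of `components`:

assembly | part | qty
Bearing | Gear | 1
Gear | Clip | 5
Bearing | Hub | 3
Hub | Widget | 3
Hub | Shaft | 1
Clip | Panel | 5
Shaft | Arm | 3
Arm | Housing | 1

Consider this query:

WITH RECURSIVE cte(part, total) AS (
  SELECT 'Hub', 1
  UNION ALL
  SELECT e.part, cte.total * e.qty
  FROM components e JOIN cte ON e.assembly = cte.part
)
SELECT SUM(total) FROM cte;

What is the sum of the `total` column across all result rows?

11

Base: (Hub, total=1).
Iteration 1: components of {Hub} -> Shaft = 1*1 = 1, Widget = 1*3 = 3.
Iteration 2: components of {Shaft,Widget} -> Arm = 1*3 = 3.
Iteration 3: components of {Arm} -> Housing = 3*1 = 3.
Iteration 4: no further components; recursion stops.
SUM(total) = 1 + 3 + 1 + 3 + 3 = 11.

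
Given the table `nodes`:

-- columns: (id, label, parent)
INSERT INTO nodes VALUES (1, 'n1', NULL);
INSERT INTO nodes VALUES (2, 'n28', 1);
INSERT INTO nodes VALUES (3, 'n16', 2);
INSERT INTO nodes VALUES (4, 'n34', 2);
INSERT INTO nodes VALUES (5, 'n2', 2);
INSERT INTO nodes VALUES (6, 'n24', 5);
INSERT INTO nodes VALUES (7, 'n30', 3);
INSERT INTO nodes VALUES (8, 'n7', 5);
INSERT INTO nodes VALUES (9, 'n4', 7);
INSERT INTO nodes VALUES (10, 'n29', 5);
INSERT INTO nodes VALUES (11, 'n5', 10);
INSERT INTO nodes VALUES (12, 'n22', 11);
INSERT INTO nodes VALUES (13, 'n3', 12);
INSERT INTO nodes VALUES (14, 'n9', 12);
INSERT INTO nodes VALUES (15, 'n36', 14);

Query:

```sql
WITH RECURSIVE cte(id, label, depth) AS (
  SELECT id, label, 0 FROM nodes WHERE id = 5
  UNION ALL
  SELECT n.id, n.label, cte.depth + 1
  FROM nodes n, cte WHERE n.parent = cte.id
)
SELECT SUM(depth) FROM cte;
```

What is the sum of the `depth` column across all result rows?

21

Base: id=5 (n2) at depth 0.
Iteration 1: rows with parent in {5} -> n24 (id 6, depth 1), n7 (id 8, depth 1), n29 (id 10, depth 1).
Iteration 2: rows with parent in {6,8,10} -> n5 (id 11, depth 2).
Iteration 3: rows with parent in {11} -> n22 (id 12, depth 3).
Iteration 4: rows with parent in {12} -> n3 (id 13, depth 4), n9 (id 14, depth 4).
Iteration 5: rows with parent in {13,14} -> n36 (id 15, depth 5).
Iteration 6: no rows with parent in {15}; recursion stops.
SUM(depth) = 0 + 1 + 1 + 1 + 2 + 3 + 4 + 4 + 5 = 21.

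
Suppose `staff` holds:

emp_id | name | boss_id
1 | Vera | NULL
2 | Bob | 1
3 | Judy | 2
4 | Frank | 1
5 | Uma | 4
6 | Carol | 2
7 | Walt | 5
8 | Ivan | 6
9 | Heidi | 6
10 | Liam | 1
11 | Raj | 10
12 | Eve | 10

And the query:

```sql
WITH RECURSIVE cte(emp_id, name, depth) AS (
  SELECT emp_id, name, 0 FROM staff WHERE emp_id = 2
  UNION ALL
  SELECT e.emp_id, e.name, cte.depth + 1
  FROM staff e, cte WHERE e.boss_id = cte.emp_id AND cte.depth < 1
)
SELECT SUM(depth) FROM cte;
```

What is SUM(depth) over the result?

Base: emp_id=2 (Bob) at depth 0.
Iteration 1: rows with boss_id in {2} -> Judy (id 3, depth 1), Carol (id 6, depth 1).
Iteration 2: depth < 1 fails for all current rows; recursion stops.
SUM(depth) = 0 + 1 + 1 = 2.

2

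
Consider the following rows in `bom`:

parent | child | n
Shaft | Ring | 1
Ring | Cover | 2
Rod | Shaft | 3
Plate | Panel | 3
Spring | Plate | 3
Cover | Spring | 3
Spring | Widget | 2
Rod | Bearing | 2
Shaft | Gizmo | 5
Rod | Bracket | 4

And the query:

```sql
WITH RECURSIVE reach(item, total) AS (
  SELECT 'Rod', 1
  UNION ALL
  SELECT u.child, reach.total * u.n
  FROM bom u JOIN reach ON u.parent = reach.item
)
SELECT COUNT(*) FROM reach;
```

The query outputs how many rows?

11

Base: (Rod, total=1).
Iteration 1: components of {Rod} -> Bearing = 1*2 = 2, Bracket = 1*4 = 4, Shaft = 1*3 = 3.
Iteration 2: components of {Bearing,Bracket,Shaft} -> Gizmo = 3*5 = 15, Ring = 3*1 = 3.
Iteration 3: components of {Gizmo,Ring} -> Cover = 3*2 = 6.
Iteration 4: components of {Cover} -> Spring = 6*3 = 18.
Iteration 5: components of {Spring} -> Plate = 18*3 = 54, Widget = 18*2 = 36.
Iteration 6: components of {Plate,Widget} -> Panel = 54*3 = 162.
Iteration 7: no further components; recursion stops.
Total rows emitted: 11.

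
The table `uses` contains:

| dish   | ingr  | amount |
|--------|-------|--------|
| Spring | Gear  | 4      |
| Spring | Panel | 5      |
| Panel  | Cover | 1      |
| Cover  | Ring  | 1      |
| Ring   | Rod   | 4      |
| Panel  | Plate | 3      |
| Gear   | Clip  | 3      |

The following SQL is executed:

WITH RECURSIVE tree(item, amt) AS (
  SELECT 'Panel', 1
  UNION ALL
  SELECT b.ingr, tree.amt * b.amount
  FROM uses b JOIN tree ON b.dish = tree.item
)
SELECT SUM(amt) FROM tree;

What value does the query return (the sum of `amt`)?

10

Base: (Panel, amt=1).
Iteration 1: components of {Panel} -> Cover = 1*1 = 1, Plate = 1*3 = 3.
Iteration 2: components of {Cover,Plate} -> Ring = 1*1 = 1.
Iteration 3: components of {Ring} -> Rod = 1*4 = 4.
Iteration 4: no further components; recursion stops.
SUM(amt) = 1 + 1 + 3 + 1 + 4 = 10.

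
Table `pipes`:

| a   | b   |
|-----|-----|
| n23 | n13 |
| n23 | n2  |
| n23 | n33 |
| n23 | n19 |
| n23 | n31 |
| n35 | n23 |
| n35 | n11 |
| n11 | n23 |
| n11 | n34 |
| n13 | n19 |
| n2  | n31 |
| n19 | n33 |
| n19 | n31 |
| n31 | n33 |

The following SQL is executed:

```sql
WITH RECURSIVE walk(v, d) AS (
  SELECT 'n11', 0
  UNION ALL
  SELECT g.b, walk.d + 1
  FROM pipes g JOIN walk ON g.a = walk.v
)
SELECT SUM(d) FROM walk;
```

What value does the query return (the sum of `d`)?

Base: (n11, d=0).
Iteration 1: edges from {n11} -> (n23, d=1), (n34, d=1).
Iteration 2: edges from {n23,n34} -> (n13, d=2), (n19, d=2), (n2, d=2), (n31, d=2), (n33, d=2).
Iteration 3: edges from {n13,n19,n2,n31,n33} -> (n19, d=3), (n31, d=3) x2, (n33, d=3) x2. [UNION ALL keeps all 5 new rows, including repeats]
Iteration 4: edges from {n19,n31,n33} -> (n31, d=4), (n33, d=4) x3. [UNION ALL keeps all 4 new rows, including repeats]
Iteration 5: edges from {n31,n33} -> (n33, d=5).
Iteration 6: no outgoing edges from {n33}; recursion stops.
SUM(d) = 0 + 1 + 1 + 2 + 2 + 2 + 2 + 2 + 3 + 3 + 3 + 3 + 3 + 4 + ... (18 terms) = 48.

48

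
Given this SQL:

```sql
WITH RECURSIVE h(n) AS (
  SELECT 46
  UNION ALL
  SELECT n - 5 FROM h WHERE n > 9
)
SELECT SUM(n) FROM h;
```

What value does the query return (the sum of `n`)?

234

Base: n=46.
Iteration 1: 46 > 9 holds -> n = 46 - 5 = 41.
Iteration 2: 41 > 9 holds -> n = 41 - 5 = 36.
Iteration 3: 36 > 9 holds -> n = 36 - 5 = 31.
Iteration 4: 31 > 9 holds -> n = 31 - 5 = 26.
Iteration 5: 26 > 9 holds -> n = 26 - 5 = 21.
Iteration 6: 21 > 9 holds -> n = 21 - 5 = 16.
Iteration 7: 16 > 9 holds -> n = 16 - 5 = 11.
Iteration 8: 11 > 9 holds -> n = 11 - 5 = 6.
Iteration 9: 6 > 9 fails; recursion stops.
SUM(n) = 46 + 41 + 36 + 31 + 26 + 21 + 16 + 11 + 6 = 234.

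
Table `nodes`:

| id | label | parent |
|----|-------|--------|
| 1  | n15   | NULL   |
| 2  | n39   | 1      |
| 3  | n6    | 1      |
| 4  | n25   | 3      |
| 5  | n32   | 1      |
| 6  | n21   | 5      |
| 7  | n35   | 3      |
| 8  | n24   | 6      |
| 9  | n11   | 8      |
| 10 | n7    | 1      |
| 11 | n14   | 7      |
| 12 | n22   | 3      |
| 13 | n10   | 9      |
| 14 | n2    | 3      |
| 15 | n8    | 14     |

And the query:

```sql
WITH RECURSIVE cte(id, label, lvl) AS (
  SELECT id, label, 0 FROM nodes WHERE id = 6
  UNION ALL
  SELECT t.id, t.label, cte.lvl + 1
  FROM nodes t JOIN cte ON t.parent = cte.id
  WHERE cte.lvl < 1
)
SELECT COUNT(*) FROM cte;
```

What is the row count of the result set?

Base: id=6 (n21) at lvl 0.
Iteration 1: rows with parent in {6} -> n24 (id 8, lvl 1).
Iteration 2: lvl < 1 fails for all current rows; recursion stops.
Total rows emitted: 2.

2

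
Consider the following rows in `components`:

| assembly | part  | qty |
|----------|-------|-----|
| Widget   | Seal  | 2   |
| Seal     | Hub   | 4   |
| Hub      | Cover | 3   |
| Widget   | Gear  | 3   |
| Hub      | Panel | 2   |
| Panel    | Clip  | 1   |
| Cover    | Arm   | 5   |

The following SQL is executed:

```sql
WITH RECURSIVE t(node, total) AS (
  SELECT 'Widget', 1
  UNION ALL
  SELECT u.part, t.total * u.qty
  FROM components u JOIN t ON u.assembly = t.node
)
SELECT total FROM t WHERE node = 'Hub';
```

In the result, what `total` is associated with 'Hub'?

Base: (Widget, total=1).
Iteration 1: components of {Widget} -> Gear = 1*3 = 3, Seal = 1*2 = 2.
Iteration 2: components of {Gear,Seal} -> Hub = 2*4 = 8.
Iteration 3: components of {Hub} -> Cover = 8*3 = 24, Panel = 8*2 = 16.
Iteration 4: components of {Cover,Panel} -> Arm = 24*5 = 120, Clip = 16*1 = 16.
Iteration 5: no further components; recursion stops.

8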